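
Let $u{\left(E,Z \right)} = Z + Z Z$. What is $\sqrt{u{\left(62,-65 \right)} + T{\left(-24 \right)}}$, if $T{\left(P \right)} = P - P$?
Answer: $8 \sqrt{65} \approx 64.498$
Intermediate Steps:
$u{\left(E,Z \right)} = Z + Z^{2}$
$T{\left(P \right)} = 0$
$\sqrt{u{\left(62,-65 \right)} + T{\left(-24 \right)}} = \sqrt{- 65 \left(1 - 65\right) + 0} = \sqrt{\left(-65\right) \left(-64\right) + 0} = \sqrt{4160 + 0} = \sqrt{4160} = 8 \sqrt{65}$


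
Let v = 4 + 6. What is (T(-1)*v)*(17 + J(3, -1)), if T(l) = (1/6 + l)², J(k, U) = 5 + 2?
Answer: 500/3 ≈ 166.67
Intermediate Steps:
J(k, U) = 7
v = 10
T(l) = (⅙ + l)²
(T(-1)*v)*(17 + J(3, -1)) = (((1 + 6*(-1))²/36)*10)*(17 + 7) = (((1 - 6)²/36)*10)*24 = (((1/36)*(-5)²)*10)*24 = (((1/36)*25)*10)*24 = ((25/36)*10)*24 = (125/18)*24 = 500/3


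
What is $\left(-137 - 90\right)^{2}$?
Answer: $51529$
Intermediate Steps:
$\left(-137 - 90\right)^{2} = \left(-227\right)^{2} = 51529$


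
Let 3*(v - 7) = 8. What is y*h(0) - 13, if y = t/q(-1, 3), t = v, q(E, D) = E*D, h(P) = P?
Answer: -13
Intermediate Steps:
q(E, D) = D*E
v = 29/3 (v = 7 + (1/3)*8 = 7 + 8/3 = 29/3 ≈ 9.6667)
t = 29/3 ≈ 9.6667
y = -29/9 (y = 29/(3*((3*(-1)))) = (29/3)/(-3) = (29/3)*(-1/3) = -29/9 ≈ -3.2222)
y*h(0) - 13 = -29/9*0 - 13 = 0 - 13 = -13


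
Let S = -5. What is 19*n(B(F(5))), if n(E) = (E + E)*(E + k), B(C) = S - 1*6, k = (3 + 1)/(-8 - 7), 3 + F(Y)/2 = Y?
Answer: 70642/15 ≈ 4709.5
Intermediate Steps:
F(Y) = -6 + 2*Y
k = -4/15 (k = 4/(-15) = 4*(-1/15) = -4/15 ≈ -0.26667)
B(C) = -11 (B(C) = -5 - 1*6 = -5 - 6 = -11)
n(E) = 2*E*(-4/15 + E) (n(E) = (E + E)*(E - 4/15) = (2*E)*(-4/15 + E) = 2*E*(-4/15 + E))
19*n(B(F(5))) = 19*((2/15)*(-11)*(-4 + 15*(-11))) = 19*((2/15)*(-11)*(-4 - 165)) = 19*((2/15)*(-11)*(-169)) = 19*(3718/15) = 70642/15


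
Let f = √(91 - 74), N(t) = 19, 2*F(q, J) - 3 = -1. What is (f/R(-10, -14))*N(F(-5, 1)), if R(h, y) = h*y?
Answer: 19*√17/140 ≈ 0.55956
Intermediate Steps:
F(q, J) = 1 (F(q, J) = 3/2 + (½)*(-1) = 3/2 - ½ = 1)
f = √17 ≈ 4.1231
(f/R(-10, -14))*N(F(-5, 1)) = (√17/((-10*(-14))))*19 = (√17/140)*19 = 19*√17/140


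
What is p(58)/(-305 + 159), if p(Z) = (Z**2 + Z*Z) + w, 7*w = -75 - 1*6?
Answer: -47015/1022 ≈ -46.003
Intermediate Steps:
w = -81/7 (w = (-75 - 1*6)/7 = (-75 - 6)/7 = (1/7)*(-81) = -81/7 ≈ -11.571)
p(Z) = -81/7 + 2*Z**2 (p(Z) = (Z**2 + Z*Z) - 81/7 = (Z**2 + Z**2) - 81/7 = 2*Z**2 - 81/7 = -81/7 + 2*Z**2)
p(58)/(-305 + 159) = (-81/7 + 2*58**2)/(-305 + 159) = (-81/7 + 2*3364)/(-146) = -(-81/7 + 6728)/146 = -1/146*47015/7 = -47015/1022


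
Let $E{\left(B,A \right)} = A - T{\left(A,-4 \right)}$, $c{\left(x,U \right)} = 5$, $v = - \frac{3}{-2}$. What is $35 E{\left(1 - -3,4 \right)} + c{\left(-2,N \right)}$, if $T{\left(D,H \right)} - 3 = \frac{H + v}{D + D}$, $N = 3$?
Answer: $\frac{815}{16} \approx 50.938$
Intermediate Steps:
$v = \frac{3}{2}$ ($v = \left(-3\right) \left(- \frac{1}{2}\right) = \frac{3}{2} \approx 1.5$)
$T{\left(D,H \right)} = 3 + \frac{\frac{3}{2} + H}{2 D}$ ($T{\left(D,H \right)} = 3 + \frac{H + \frac{3}{2}}{D + D} = 3 + \frac{\frac{3}{2} + H}{2 D}$)
$E{\left(B,A \right)} = A - \frac{-5 + 12 A}{4 A}$ ($E{\left(B,A \right)} = A - \frac{3 + 2 \left(-4\right) + 12 A}{4 A} = A - \frac{3 - 8 + 12 A}{4 A} = A - \frac{-5 + 12 A}{4 A}$)
$35 E{\left(1 - -3,4 \right)} + c{\left(-2,N \right)} = 35 \left(-3 + 4 + \frac{5}{4 \cdot 4}\right) + 5 = 35 \left(-3 + 4 + \frac{5}{4} \cdot \frac{1}{4}\right) + 5 = 35 \left(-3 + 4 + \frac{5}{16}\right) + 5 = 35 \cdot \frac{21}{16} + 5 = \frac{735}{16} + 5 = \frac{815}{16}$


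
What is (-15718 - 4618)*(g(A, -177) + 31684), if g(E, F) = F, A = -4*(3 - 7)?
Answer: -640726352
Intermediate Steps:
A = 16 (A = -4*(-4) = 16)
(-15718 - 4618)*(g(A, -177) + 31684) = (-15718 - 4618)*(-177 + 31684) = -20336*31507 = -640726352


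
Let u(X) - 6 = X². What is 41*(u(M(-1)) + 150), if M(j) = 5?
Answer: 7421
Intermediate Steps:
u(X) = 6 + X²
41*(u(M(-1)) + 150) = 41*((6 + 5²) + 150) = 41*((6 + 25) + 150) = 41*(31 + 150) = 41*181 = 7421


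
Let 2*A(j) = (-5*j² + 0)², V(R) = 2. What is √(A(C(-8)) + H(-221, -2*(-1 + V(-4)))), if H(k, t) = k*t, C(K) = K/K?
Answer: 3*√202/2 ≈ 21.319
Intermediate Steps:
C(K) = 1
A(j) = 25*j⁴/2 (A(j) = (-5*j² + 0)²/2 = (-5*j²)²/2 = (25*j⁴)/2 = 25*j⁴/2)
√(A(C(-8)) + H(-221, -2*(-1 + V(-4)))) = √((25/2)*1⁴ - (-442)*(-1 + 2)) = √((25/2)*1 - (-442)) = √(25/2 - 221*(-2)) = √(25/2 + 442) = √(909/2) = 3*√202/2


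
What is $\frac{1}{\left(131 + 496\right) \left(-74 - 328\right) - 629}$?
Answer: $- \frac{1}{252683} \approx -3.9575 \cdot 10^{-6}$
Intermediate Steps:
$\frac{1}{\left(131 + 496\right) \left(-74 - 328\right) - 629} = \frac{1}{627 \left(-402\right) - 629} = \frac{1}{-252054 - 629} = \frac{1}{-252683} = - \frac{1}{252683}$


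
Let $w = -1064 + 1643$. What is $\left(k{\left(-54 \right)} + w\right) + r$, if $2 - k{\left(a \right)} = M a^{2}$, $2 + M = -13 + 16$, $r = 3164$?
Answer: $829$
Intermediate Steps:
$M = 1$ ($M = -2 + \left(-13 + 16\right) = -2 + 3 = 1$)
$k{\left(a \right)} = 2 - a^{2}$ ($k{\left(a \right)} = 2 - 1 a^{2} = 2 - a^{2}$)
$w = 579$
$\left(k{\left(-54 \right)} + w\right) + r = \left(\left(2 - \left(-54\right)^{2}\right) + 579\right) + 3164 = \left(\left(2 - 2916\right) + 579\right) + 3164 = \left(-2914 + 579\right) + 3164 = -2335 + 3164 = 829$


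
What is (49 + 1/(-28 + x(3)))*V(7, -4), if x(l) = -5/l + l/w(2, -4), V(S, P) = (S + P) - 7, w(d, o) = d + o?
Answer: -36628/187 ≈ -195.87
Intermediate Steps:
V(S, P) = -7 + P + S (V(S, P) = (P + S) - 7 = -7 + P + S)
x(l) = -5/l - l/2 (x(l) = -5/l + l/(2 - 4) = -5/l + l/(-2) = -5/l + l*(-1/2) = -5/l - l/2)
(49 + 1/(-28 + x(3)))*V(7, -4) = (49 + 1/(-28 + (-5/3 - 1/2*3)))*(-7 - 4 + 7) = (49 + 1/(-28 + (-5*1/3 - 3/2)))*(-4) = (49 + 1/(-28 + (-5/3 - 3/2)))*(-4) = (49 + 1/(-28 - 19/6))*(-4) = (49 + 1/(-187/6))*(-4) = (49 - 6/187)*(-4) = (9157/187)*(-4) = -36628/187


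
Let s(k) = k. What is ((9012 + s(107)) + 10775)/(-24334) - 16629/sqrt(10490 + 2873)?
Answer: -9947/12167 - 723*sqrt(13363)/581 ≈ -144.67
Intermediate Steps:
((9012 + s(107)) + 10775)/(-24334) - 16629/sqrt(10490 + 2873) = ((9012 + 107) + 10775)/(-24334) - 16629/sqrt(10490 + 2873) = (9119 + 10775)*(-1/24334) - 16629*sqrt(13363)/13363 = 19894*(-1/24334) - 723*sqrt(13363)/581 = -9947/12167 - 723*sqrt(13363)/581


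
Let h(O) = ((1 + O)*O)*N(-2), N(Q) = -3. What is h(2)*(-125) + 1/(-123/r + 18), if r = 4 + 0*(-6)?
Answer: 114746/51 ≈ 2249.9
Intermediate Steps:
r = 4 (r = 4 + 0 = 4)
h(O) = -3*O*(1 + O) (h(O) = ((1 + O)*O)*(-3) = (O*(1 + O))*(-3) = -3*O*(1 + O))
h(2)*(-125) + 1/(-123/r + 18) = -3*2*(1 + 2)*(-125) + 1/(-123/4 + 18) = -3*2*3*(-125) + 1/(-123*¼ + 18) = -18*(-125) + 1/(-123/4 + 18) = 2250 + 1/(-51/4) = 2250 - 4/51 = 114746/51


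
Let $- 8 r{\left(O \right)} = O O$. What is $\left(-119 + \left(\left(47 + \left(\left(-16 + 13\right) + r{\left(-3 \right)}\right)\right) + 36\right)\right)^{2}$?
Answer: $\frac{103041}{64} \approx 1610.0$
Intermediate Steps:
$r{\left(O \right)} = - \frac{O^{2}}{8}$ ($r{\left(O \right)} = - \frac{O O}{8} = - \frac{O^{2}}{8}$)
$\left(-119 + \left(\left(47 + \left(\left(-16 + 13\right) + r{\left(-3 \right)}\right)\right) + 36\right)\right)^{2} = \left(-119 + \left(\left(47 + \left(\left(-16 + 13\right) - \frac{\left(-3\right)^{2}}{8}\right)\right) + 36\right)\right)^{2} = \left(-119 + \left(\left(47 - \frac{33}{8}\right) + 36\right)\right)^{2} = \left(-119 + \left(\frac{343}{8} + 36\right)\right)^{2} = \left(-119 + \frac{631}{8}\right)^{2} = \left(- \frac{321}{8}\right)^{2} = \frac{103041}{64}$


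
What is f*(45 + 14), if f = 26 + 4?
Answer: 1770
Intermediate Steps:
f = 30
f*(45 + 14) = 30*(45 + 14) = 30*59 = 1770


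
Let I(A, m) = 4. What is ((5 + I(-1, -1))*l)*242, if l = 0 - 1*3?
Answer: -6534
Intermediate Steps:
l = -3 (l = 0 - 3 = -3)
((5 + I(-1, -1))*l)*242 = ((5 + 4)*(-3))*242 = (9*(-3))*242 = -27*242 = -6534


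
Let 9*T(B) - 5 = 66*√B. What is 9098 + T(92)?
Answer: 81887/9 + 44*√23/3 ≈ 9168.9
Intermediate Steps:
T(B) = 5/9 + 22*√B/3 (T(B) = 5/9 + (66*√B)/9 = 5/9 + 22*√B/3)
9098 + T(92) = 9098 + (5/9 + 22*√92/3) = 9098 + (5/9 + 22*(2*√23)/3) = 9098 + (5/9 + 44*√23/3) = 81887/9 + 44*√23/3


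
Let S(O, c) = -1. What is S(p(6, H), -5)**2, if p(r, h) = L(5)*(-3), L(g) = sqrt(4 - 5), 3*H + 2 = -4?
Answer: 1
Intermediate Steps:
H = -2 (H = -2/3 + (1/3)*(-4) = -2/3 - 4/3 = -2)
L(g) = I (L(g) = sqrt(-1) = I)
p(r, h) = -3*I (p(r, h) = I*(-3) = -3*I)
S(p(6, H), -5)**2 = (-1)**2 = 1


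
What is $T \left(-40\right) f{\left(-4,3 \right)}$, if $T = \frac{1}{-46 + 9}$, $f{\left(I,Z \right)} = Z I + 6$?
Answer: $- \frac{240}{37} \approx -6.4865$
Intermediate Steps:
$f{\left(I,Z \right)} = 6 + I Z$ ($f{\left(I,Z \right)} = I Z + 6 = 6 + I Z$)
$T = - \frac{1}{37}$ ($T = \frac{1}{-37} = - \frac{1}{37} \approx -0.027027$)
$T \left(-40\right) f{\left(-4,3 \right)} = \left(- \frac{1}{37}\right) \left(-40\right) \left(6 - 12\right) = \frac{40 \left(6 - 12\right)}{37} = \frac{40}{37} \left(-6\right) = - \frac{240}{37}$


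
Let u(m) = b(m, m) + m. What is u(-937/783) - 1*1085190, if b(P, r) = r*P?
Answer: -665317907612/613089 ≈ -1.0852e+6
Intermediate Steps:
b(P, r) = P*r
u(m) = m + m² (u(m) = m*m + m = m² + m = m + m²)
u(-937/783) - 1*1085190 = (-937/783)*(1 - 937/783) - 1*1085190 = (-937*1/783)*(1 - 937*1/783) - 1085190 = -937*(1 - 937/783)/783 - 1085190 = -937/783*(-154/783) - 1085190 = 144298/613089 - 1085190 = -665317907612/613089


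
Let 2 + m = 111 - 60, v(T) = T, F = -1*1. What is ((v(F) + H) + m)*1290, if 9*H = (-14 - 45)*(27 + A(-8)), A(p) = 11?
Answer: -778300/3 ≈ -2.5943e+5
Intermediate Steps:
F = -1
m = 49 (m = -2 + (111 - 60) = -2 + 51 = 49)
H = -2242/9 (H = ((-14 - 45)*(27 + 11))/9 = (-59*38)/9 = (1/9)*(-2242) = -2242/9 ≈ -249.11)
((v(F) + H) + m)*1290 = ((-1 - 2242/9) + 49)*1290 = (-2251/9 + 49)*1290 = -1810/9*1290 = -778300/3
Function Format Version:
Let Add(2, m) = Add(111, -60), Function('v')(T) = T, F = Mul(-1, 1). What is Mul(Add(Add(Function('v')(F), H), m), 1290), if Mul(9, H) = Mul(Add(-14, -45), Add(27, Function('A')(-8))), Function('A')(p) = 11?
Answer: Rational(-778300, 3) ≈ -2.5943e+5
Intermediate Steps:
F = -1
m = 49 (m = Add(-2, Add(111, -60)) = Add(-2, 51) = 49)
H = Rational(-2242, 9) (H = Mul(Rational(1, 9), Mul(Add(-14, -45), Add(27, 11))) = Mul(Rational(1, 9), Mul(-59, 38)) = Mul(Rational(1, 9), -2242) = Rational(-2242, 9) ≈ -249.11)
Mul(Add(Add(Function('v')(F), H), m), 1290) = Mul(Add(Add(-1, Rational(-2242, 9)), 49), 1290) = Mul(Add(Rational(-2251, 9), 49), 1290) = Mul(Rational(-1810, 9), 1290) = Rational(-778300, 3)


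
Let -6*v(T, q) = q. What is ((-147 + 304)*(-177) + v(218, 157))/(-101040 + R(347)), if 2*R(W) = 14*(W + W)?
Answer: 166891/577092 ≈ 0.28919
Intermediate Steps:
R(W) = 14*W (R(W) = (14*(W + W))/2 = (14*(2*W))/2 = (28*W)/2 = 14*W)
v(T, q) = -q/6
((-147 + 304)*(-177) + v(218, 157))/(-101040 + R(347)) = ((-147 + 304)*(-177) - ⅙*157)/(-101040 + 14*347) = (157*(-177) - 157/6)/(-101040 + 4858) = (-27789 - 157/6)/(-96182) = -166891/6*(-1/96182) = 166891/577092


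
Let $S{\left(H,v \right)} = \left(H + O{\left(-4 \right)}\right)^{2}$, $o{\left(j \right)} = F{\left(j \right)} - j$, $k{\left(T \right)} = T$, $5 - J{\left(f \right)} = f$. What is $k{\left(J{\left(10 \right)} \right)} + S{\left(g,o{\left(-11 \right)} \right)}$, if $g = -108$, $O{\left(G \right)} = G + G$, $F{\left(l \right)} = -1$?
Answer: $13451$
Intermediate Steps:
$J{\left(f \right)} = 5 - f$
$O{\left(G \right)} = 2 G$
$o{\left(j \right)} = -1 - j$
$S{\left(H,v \right)} = \left(-8 + H\right)^{2}$ ($S{\left(H,v \right)} = \left(H + 2 \left(-4\right)\right)^{2} = \left(H - 8\right)^{2} = \left(-8 + H\right)^{2}$)
$k{\left(J{\left(10 \right)} \right)} + S{\left(g,o{\left(-11 \right)} \right)} = \left(5 - 10\right) + \left(-8 - 108\right)^{2} = \left(5 - 10\right) + \left(-116\right)^{2} = -5 + 13456 = 13451$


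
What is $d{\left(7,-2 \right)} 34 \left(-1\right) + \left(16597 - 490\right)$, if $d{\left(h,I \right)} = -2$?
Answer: $16175$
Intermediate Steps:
$d{\left(7,-2 \right)} 34 \left(-1\right) + \left(16597 - 490\right) = \left(-2\right) 34 \left(-1\right) + \left(16597 - 490\right) = \left(-68\right) \left(-1\right) + \left(16597 - 490\right) = 68 + 16107 = 16175$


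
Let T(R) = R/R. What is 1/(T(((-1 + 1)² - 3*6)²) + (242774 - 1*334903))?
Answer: -1/92128 ≈ -1.0854e-5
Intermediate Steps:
T(R) = 1
1/(T(((-1 + 1)² - 3*6)²) + (242774 - 1*334903)) = 1/(1 + (242774 - 1*334903)) = 1/(1 + (242774 - 334903)) = 1/(1 - 92129) = 1/(-92128) = -1/92128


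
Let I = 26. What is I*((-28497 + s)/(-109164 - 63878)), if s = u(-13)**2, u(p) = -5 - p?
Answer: 369629/86521 ≈ 4.2721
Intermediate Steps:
s = 64 (s = (-5 - 1*(-13))**2 = (-5 + 13)**2 = 8**2 = 64)
I*((-28497 + s)/(-109164 - 63878)) = 26*((-28497 + 64)/(-109164 - 63878)) = 26*(-28433/(-173042)) = 26*(-28433*(-1/173042)) = 26*(28433/173042) = 369629/86521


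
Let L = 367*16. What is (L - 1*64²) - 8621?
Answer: -6845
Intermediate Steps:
L = 5872
(L - 1*64²) - 8621 = (5872 - 1*64²) - 8621 = (5872 - 1*4096) - 8621 = (5872 - 4096) - 8621 = 1776 - 8621 = -6845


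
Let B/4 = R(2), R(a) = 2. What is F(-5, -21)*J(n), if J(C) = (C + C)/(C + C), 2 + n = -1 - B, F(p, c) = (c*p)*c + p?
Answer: -2210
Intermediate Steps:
B = 8 (B = 4*2 = 8)
F(p, c) = p + p*c² (F(p, c) = p*c² + p = p + p*c²)
n = -11 (n = -2 + (-1 - 1*8) = -2 + (-1 - 8) = -2 - 9 = -11)
J(C) = 1 (J(C) = (2*C)/((2*C)) = (2*C)*(1/(2*C)) = 1)
F(-5, -21)*J(n) = -5*(1 + (-21)²)*1 = -5*(1 + 441)*1 = -5*442*1 = -2210*1 = -2210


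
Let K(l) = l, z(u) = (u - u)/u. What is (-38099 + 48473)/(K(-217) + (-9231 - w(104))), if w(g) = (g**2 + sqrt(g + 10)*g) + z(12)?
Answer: -13138671/25587292 + 67431*sqrt(114)/25587292 ≈ -0.48535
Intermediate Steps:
z(u) = 0 (z(u) = 0/u = 0)
w(g) = g**2 + g*sqrt(10 + g) (w(g) = (g**2 + sqrt(g + 10)*g) + 0 = (g**2 + sqrt(10 + g)*g) + 0 = (g**2 + g*sqrt(10 + g)) + 0 = g**2 + g*sqrt(10 + g))
(-38099 + 48473)/(K(-217) + (-9231 - w(104))) = (-38099 + 48473)/(-217 + (-9231 - 104*(104 + sqrt(10 + 104)))) = 10374/(-217 + (-9231 - 104*(104 + sqrt(114)))) = 10374/(-217 + (-9231 - (10816 + 104*sqrt(114)))) = 10374/(-217 + (-9231 + (-10816 - 104*sqrt(114)))) = 10374/(-217 + (-20047 - 104*sqrt(114))) = 10374/(-20264 - 104*sqrt(114))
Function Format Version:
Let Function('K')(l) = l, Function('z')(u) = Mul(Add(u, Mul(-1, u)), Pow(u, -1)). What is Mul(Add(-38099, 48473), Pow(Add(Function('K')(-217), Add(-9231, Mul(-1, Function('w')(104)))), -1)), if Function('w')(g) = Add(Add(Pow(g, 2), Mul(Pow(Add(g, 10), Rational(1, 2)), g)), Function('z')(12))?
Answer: Add(Rational(-13138671, 25587292), Mul(Rational(67431, 25587292), Pow(114, Rational(1, 2)))) ≈ -0.48535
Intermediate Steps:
Function('z')(u) = 0 (Function('z')(u) = Mul(0, Pow(u, -1)) = 0)
Function('w')(g) = Add(Pow(g, 2), Mul(g, Pow(Add(10, g), Rational(1, 2)))) (Function('w')(g) = Add(Add(Pow(g, 2), Mul(Pow(Add(g, 10), Rational(1, 2)), g)), 0) = Add(Add(Pow(g, 2), Mul(Pow(Add(10, g), Rational(1, 2)), g)), 0) = Add(Add(Pow(g, 2), Mul(g, Pow(Add(10, g), Rational(1, 2)))), 0) = Add(Pow(g, 2), Mul(g, Pow(Add(10, g), Rational(1, 2)))))
Mul(Add(-38099, 48473), Pow(Add(Function('K')(-217), Add(-9231, Mul(-1, Function('w')(104)))), -1)) = Mul(Add(-38099, 48473), Pow(Add(-217, Add(-9231, Mul(-1, Mul(104, Add(104, Pow(Add(10, 104), Rational(1, 2))))))), -1)) = Mul(10374, Pow(Add(-217, Add(-9231, Mul(-1, Mul(104, Add(104, Pow(114, Rational(1, 2))))))), -1)) = Mul(10374, Pow(Add(-217, Add(-9231, Mul(-1, Add(10816, Mul(104, Pow(114, Rational(1, 2))))))), -1)) = Mul(10374, Pow(Add(-217, Add(-9231, Add(-10816, Mul(-104, Pow(114, Rational(1, 2)))))), -1)) = Mul(10374, Pow(Add(-217, Add(-20047, Mul(-104, Pow(114, Rational(1, 2))))), -1)) = Mul(10374, Pow(Add(-20264, Mul(-104, Pow(114, Rational(1, 2)))), -1))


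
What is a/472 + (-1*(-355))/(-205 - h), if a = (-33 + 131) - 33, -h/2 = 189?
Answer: 178805/81656 ≈ 2.1897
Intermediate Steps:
h = -378 (h = -2*189 = -378)
a = 65 (a = 98 - 33 = 65)
a/472 + (-1*(-355))/(-205 - h) = 65/472 + (-1*(-355))/(-205 - 1*(-378)) = 65*(1/472) + 355/(-205 + 378) = 65/472 + 355/173 = 178805/81656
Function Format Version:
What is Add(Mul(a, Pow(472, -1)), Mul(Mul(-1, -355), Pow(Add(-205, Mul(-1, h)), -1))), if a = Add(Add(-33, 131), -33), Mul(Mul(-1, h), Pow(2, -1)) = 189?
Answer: Rational(178805, 81656) ≈ 2.1897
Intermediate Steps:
h = -378 (h = Mul(-2, 189) = -378)
a = 65 (a = Add(98, -33) = 65)
Add(Mul(a, Pow(472, -1)), Mul(Mul(-1, -355), Pow(Add(-205, Mul(-1, h)), -1))) = Add(Mul(65, Pow(472, -1)), Mul(Mul(-1, -355), Pow(Add(-205, Mul(-1, -378)), -1))) = Add(Mul(65, Rational(1, 472)), Mul(355, Pow(Add(-205, 378), -1))) = Add(Rational(65, 472), Mul(355, Pow(173, -1))) = Add(Rational(65, 472), Mul(355, Rational(1, 173))) = Add(Rational(65, 472), Rational(355, 173)) = Rational(178805, 81656)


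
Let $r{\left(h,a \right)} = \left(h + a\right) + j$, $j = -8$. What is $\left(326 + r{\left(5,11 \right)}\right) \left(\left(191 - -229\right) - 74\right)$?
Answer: $115564$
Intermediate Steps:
$r{\left(h,a \right)} = -8 + a + h$ ($r{\left(h,a \right)} = \left(h + a\right) - 8 = \left(a + h\right) - 8 = -8 + a + h$)
$\left(326 + r{\left(5,11 \right)}\right) \left(\left(191 - -229\right) - 74\right) = \left(326 + \left(-8 + 11 + 5\right)\right) \left(\left(191 - -229\right) - 74\right) = \left(326 + 8\right) \left(\left(191 + 229\right) - 74\right) = 334 \left(420 - 74\right) = 334 \cdot 346 = 115564$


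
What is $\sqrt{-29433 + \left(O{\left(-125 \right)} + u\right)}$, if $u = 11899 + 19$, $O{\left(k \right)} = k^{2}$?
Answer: $3 i \sqrt{210} \approx 43.474 i$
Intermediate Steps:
$u = 11918$
$\sqrt{-29433 + \left(O{\left(-125 \right)} + u\right)} = \sqrt{-29433 + \left(\left(-125\right)^{2} + 11918\right)} = \sqrt{-29433 + \left(15625 + 11918\right)} = \sqrt{-29433 + 27543} = \sqrt{-1890} = 3 i \sqrt{210}$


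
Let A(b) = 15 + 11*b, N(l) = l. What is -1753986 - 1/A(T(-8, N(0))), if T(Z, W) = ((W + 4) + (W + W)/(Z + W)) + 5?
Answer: -199954405/114 ≈ -1.7540e+6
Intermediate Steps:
T(Z, W) = 9 + W + 2*W/(W + Z) (T(Z, W) = ((4 + W) + (2*W)/(W + Z)) + 5 = ((4 + W) + 2*W/(W + Z)) + 5 = (4 + W + 2*W/(W + Z)) + 5 = 9 + W + 2*W/(W + Z))
-1753986 - 1/A(T(-8, N(0))) = -1753986 - 1/(15 + 11*((0**2 + 9*(-8) + 11*0 + 0*(-8))/(0 - 8))) = -1753986 - 1/(15 + 11*((0 - 72 + 0 + 0)/(-8))) = -1753986 - 1/(15 + 11*(-1/8*(-72))) = -1753986 - 1/(15 + 11*9) = -1753986 - 1/(15 + 99) = -1753986 - 1/114 = -199954405/114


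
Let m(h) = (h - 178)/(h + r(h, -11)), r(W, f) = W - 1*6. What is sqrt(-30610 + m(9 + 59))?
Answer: I*sqrt(5173233)/13 ≈ 174.96*I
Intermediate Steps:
r(W, f) = -6 + W (r(W, f) = W - 6 = -6 + W)
m(h) = (-178 + h)/(-6 + 2*h) (m(h) = (h - 178)/(h + (-6 + h)) = (-178 + h)/(-6 + 2*h))
sqrt(-30610 + m(9 + 59)) = sqrt(-30610 + (-178 + (9 + 59))/(2*(-3 + (9 + 59)))) = sqrt(-30610 + (-178 + 68)/(2*(-3 + 68))) = sqrt(-30610 + (1/2)*(-110)/65) = sqrt(-30610 + (1/2)*(1/65)*(-110)) = sqrt(-30610 - 11/13) = sqrt(-397941/13) = I*sqrt(5173233)/13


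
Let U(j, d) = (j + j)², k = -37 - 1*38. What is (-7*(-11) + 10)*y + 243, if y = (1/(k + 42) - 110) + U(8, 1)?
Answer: 142366/11 ≈ 12942.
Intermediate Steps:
k = -75 (k = -37 - 38 = -75)
U(j, d) = 4*j² (U(j, d) = (2*j)² = 4*j²)
y = 4817/33 (y = (1/(-75 + 42) - 110) + 4*8² = (1/(-33) - 110) + 4*64 = (-1/33 - 110) + 256 = -3631/33 + 256 = 4817/33 ≈ 145.97)
(-7*(-11) + 10)*y + 243 = (-7*(-11) + 10)*(4817/33) + 243 = (77 + 10)*(4817/33) + 243 = 87*(4817/33) + 243 = 139693/11 + 243 = 142366/11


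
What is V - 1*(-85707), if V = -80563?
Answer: 5144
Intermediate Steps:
V - 1*(-85707) = -80563 - 1*(-85707) = -80563 + 85707 = 5144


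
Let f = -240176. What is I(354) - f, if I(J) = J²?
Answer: 365492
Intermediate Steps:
I(354) - f = 354² - 1*(-240176) = 125316 + 240176 = 365492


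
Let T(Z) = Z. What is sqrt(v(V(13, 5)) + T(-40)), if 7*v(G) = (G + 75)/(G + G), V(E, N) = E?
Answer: 2*I*sqrt(81809)/91 ≈ 6.2862*I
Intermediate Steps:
v(G) = (75 + G)/(14*G) (v(G) = ((G + 75)/(G + G))/7 = ((75 + G)/((2*G)))/7 = ((75 + G)*(1/(2*G)))/7 = ((75 + G)/(2*G))/7 = (75 + G)/(14*G))
sqrt(v(V(13, 5)) + T(-40)) = sqrt((1/14)*(75 + 13)/13 - 40) = sqrt((1/14)*(1/13)*88 - 40) = sqrt(44/91 - 40) = sqrt(-3596/91) = 2*I*sqrt(81809)/91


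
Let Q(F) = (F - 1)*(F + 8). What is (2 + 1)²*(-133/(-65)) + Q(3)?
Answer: 2627/65 ≈ 40.415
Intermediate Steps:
Q(F) = (-1 + F)*(8 + F)
(2 + 1)²*(-133/(-65)) + Q(3) = (2 + 1)²*(-133/(-65)) + (-8 + 3² + 7*3) = 3²*(-133*(-1/65)) + (-8 + 9 + 21) = 9*(133/65) + 22 = 1197/65 + 22 = 2627/65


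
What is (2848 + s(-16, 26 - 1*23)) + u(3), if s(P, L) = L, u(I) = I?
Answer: 2854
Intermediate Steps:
(2848 + s(-16, 26 - 1*23)) + u(3) = (2848 + (26 - 1*23)) + 3 = (2848 + (26 - 23)) + 3 = (2848 + 3) + 3 = 2851 + 3 = 2854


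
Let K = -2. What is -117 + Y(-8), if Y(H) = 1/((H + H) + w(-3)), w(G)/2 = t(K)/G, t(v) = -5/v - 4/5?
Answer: -30084/257 ≈ -117.06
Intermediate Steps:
t(v) = -4/5 - 5/v (t(v) = -5/v - 4*1/5 = -5/v - 4/5 = -4/5 - 5/v)
w(G) = 17/(5*G) (w(G) = 2*((-4/5 - 5/(-2))/G) = 2*((-4/5 - 5*(-1/2))/G) = 2*((-4/5 + 5/2)/G) = 2*(17/(10*G)) = 17/(5*G))
Y(H) = 1/(-17/15 + 2*H) (Y(H) = 1/((H + H) + (17/5)/(-3)) = 1/(2*H + (17/5)*(-1/3)) = 1/(2*H - 17/15) = 1/(-17/15 + 2*H))
-117 + Y(-8) = -117 + 15/(-17 + 30*(-8)) = -117 + 15/(-17 - 240) = -117 + 15/(-257) = -117 + 15*(-1/257) = -117 - 15/257 = -30084/257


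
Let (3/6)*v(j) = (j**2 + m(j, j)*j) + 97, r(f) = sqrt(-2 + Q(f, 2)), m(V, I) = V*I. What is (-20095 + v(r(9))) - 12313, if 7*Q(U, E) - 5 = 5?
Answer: -225506/7 - 16*I*sqrt(7)/49 ≈ -32215.0 - 0.86392*I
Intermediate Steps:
Q(U, E) = 10/7 (Q(U, E) = 5/7 + (1/7)*5 = 5/7 + 5/7 = 10/7)
m(V, I) = I*V
r(f) = 2*I*sqrt(7)/7 (r(f) = sqrt(-2 + 10/7) = sqrt(-4/7) = 2*I*sqrt(7)/7)
v(j) = 194 + 2*j**2 + 2*j**3 (v(j) = 2*((j**2 + (j*j)*j) + 97) = 2*((j**2 + j**2*j) + 97) = 2*((j**2 + j**3) + 97) = 2*(97 + j**2 + j**3) = 194 + 2*j**2 + 2*j**3)
(-20095 + v(r(9))) - 12313 = (-20095 + (194 + 2*(2*I*sqrt(7)/7)**2 + 2*(2*I*sqrt(7)/7)**3)) - 12313 = (-20095 + (194 + 2*(-4/7) + 2*(-8*I*sqrt(7)/49))) - 12313 = (-20095 + (194 - 8/7 - 16*I*sqrt(7)/49)) - 12313 = (-20095 + (1350/7 - 16*I*sqrt(7)/49)) - 12313 = (-139315/7 - 16*I*sqrt(7)/49) - 12313 = -225506/7 - 16*I*sqrt(7)/49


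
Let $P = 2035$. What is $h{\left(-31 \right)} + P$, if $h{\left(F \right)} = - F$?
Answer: $2066$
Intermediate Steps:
$h{\left(-31 \right)} + P = \left(-1\right) \left(-31\right) + 2035 = 31 + 2035 = 2066$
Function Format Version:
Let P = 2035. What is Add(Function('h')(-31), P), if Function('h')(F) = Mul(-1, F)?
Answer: 2066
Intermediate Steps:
Add(Function('h')(-31), P) = Add(Mul(-1, -31), 2035) = Add(31, 2035) = 2066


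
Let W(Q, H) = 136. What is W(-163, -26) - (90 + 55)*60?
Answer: -8564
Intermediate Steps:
W(-163, -26) - (90 + 55)*60 = 136 - (90 + 55)*60 = 136 - 145*60 = 136 - 1*8700 = 136 - 8700 = -8564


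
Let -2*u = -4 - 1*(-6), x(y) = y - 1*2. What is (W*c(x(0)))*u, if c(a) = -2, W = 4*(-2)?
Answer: -16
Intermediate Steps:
x(y) = -2 + y (x(y) = y - 2 = -2 + y)
W = -8
u = -1 (u = -(-4 - 1*(-6))/2 = -(-4 + 6)/2 = -1/2*2 = -1)
(W*c(x(0)))*u = -8*(-2)*(-1) = 16*(-1) = -16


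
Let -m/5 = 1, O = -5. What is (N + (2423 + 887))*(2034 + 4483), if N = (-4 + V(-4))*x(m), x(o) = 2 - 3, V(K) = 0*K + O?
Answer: 21629923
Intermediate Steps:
V(K) = -5 (V(K) = 0*K - 5 = 0 - 5 = -5)
m = -5 (m = -5*1 = -5)
x(o) = -1
N = 9 (N = (-4 - 5)*(-1) = -9*(-1) = 9)
(N + (2423 + 887))*(2034 + 4483) = (9 + (2423 + 887))*(2034 + 4483) = (9 + 3310)*6517 = 3319*6517 = 21629923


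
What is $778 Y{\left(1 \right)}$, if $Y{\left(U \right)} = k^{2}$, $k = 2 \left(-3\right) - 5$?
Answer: $94138$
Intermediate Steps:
$k = -11$ ($k = -6 - 5 = -11$)
$Y{\left(U \right)} = 121$ ($Y{\left(U \right)} = \left(-11\right)^{2} = 121$)
$778 Y{\left(1 \right)} = 778 \cdot 121 = 94138$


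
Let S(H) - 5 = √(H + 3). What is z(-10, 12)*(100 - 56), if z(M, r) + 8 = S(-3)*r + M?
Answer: 1848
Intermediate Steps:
S(H) = 5 + √(3 + H) (S(H) = 5 + √(H + 3) = 5 + √(3 + H))
z(M, r) = -8 + M + 5*r (z(M, r) = -8 + ((5 + √(3 - 3))*r + M) = -8 + ((5 + √0)*r + M) = -8 + ((5 + 0)*r + M) = -8 + (5*r + M) = -8 + (M + 5*r) = -8 + M + 5*r)
z(-10, 12)*(100 - 56) = (-8 - 10 + 5*12)*(100 - 56) = (-8 - 10 + 60)*44 = 42*44 = 1848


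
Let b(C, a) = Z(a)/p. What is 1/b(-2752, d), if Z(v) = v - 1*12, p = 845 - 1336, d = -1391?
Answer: 491/1403 ≈ 0.34996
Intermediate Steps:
p = -491
Z(v) = -12 + v (Z(v) = v - 12 = -12 + v)
b(C, a) = 12/491 - a/491 (b(C, a) = (-12 + a)/(-491) = (-12 + a)*(-1/491) = 12/491 - a/491)
1/b(-2752, d) = 1/(12/491 - 1/491*(-1391)) = 1/(12/491 + 1391/491) = 1/(1403/491) = 491/1403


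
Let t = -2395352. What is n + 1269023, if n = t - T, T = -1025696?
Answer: -100633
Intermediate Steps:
n = -1369656 (n = -2395352 - 1*(-1025696) = -2395352 + 1025696 = -1369656)
n + 1269023 = -1369656 + 1269023 = -100633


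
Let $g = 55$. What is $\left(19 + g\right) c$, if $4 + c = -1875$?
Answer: $-139046$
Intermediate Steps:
$c = -1879$ ($c = -4 - 1875 = -1879$)
$\left(19 + g\right) c = \left(19 + 55\right) \left(-1879\right) = 74 \left(-1879\right) = -139046$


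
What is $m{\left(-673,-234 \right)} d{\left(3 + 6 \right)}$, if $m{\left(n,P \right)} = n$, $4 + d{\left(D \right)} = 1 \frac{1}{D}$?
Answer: $\frac{23555}{9} \approx 2617.2$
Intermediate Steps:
$d{\left(D \right)} = -4 + \frac{1}{D}$ ($d{\left(D \right)} = -4 + 1 \frac{1}{D} = -4 + \frac{1}{D}$)
$m{\left(-673,-234 \right)} d{\left(3 + 6 \right)} = - 673 \left(-4 + \frac{1}{3 + 6}\right) = - 673 \left(-4 + \frac{1}{9}\right) = \left(-673\right) \left(- \frac{35}{9}\right) = \frac{23555}{9}$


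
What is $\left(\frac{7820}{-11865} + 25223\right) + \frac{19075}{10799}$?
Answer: $\frac{646393654360}{25626027} \approx 25224.0$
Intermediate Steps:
$\left(\frac{7820}{-11865} + 25223\right) + \frac{19075}{10799} = \left(7820 \left(- \frac{1}{11865}\right) + 25223\right) + 19075 \cdot \frac{1}{10799} = \left(- \frac{1564}{2373} + 25223\right) + \frac{19075}{10799} = \frac{59852615}{2373} + \frac{19075}{10799} = \frac{646393654360}{25626027}$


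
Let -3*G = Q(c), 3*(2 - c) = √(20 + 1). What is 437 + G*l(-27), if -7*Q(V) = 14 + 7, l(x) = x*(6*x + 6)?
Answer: 4649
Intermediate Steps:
l(x) = x*(6 + 6*x)
c = 2 - √21/3 (c = 2 - √(20 + 1)/3 = 2 - √21/3 ≈ 0.47247)
Q(V) = -3 (Q(V) = -(14 + 7)/7 = -⅐*21 = -3)
G = 1 (G = -⅓*(-3) = 1)
437 + G*l(-27) = 437 + 1*(6*(-27)*(1 - 27)) = 437 + 1*(6*(-27)*(-26)) = 437 + 1*4212 = 437 + 4212 = 4649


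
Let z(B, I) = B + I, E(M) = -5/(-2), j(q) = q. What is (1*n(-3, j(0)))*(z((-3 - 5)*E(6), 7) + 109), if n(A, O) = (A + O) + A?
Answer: -576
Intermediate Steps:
E(M) = 5/2 (E(M) = -5*(-1/2) = 5/2)
n(A, O) = O + 2*A
(1*n(-3, j(0)))*(z((-3 - 5)*E(6), 7) + 109) = (1*(0 + 2*(-3)))*(((-3 - 5)*(5/2) + 7) + 109) = (1*(0 - 6))*((-8*5/2 + 7) + 109) = (1*(-6))*((-20 + 7) + 109) = -6*(-13 + 109) = -6*96 = -576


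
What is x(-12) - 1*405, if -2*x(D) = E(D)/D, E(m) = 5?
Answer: -9715/24 ≈ -404.79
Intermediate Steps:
x(D) = -5/(2*D)
x(-12) - 1*405 = -5/2/(-12) - 1*405 = -5/2*(-1/12) - 405 = 5/24 - 405 = -9715/24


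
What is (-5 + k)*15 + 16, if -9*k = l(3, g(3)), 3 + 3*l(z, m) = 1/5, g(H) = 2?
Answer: -517/9 ≈ -57.444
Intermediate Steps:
l(z, m) = -14/15 (l(z, m) = -1 + (1/3)/5 = -1 + (1/3)*(1/5) = -1 + 1/15 = -14/15)
k = 14/135 (k = -1/9*(-14/15) = 14/135 ≈ 0.10370)
(-5 + k)*15 + 16 = (-5 + 14/135)*15 + 16 = -661/135*15 + 16 = -661/9 + 16 = -517/9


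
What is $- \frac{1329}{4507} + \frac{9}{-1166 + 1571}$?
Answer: $- \frac{55298}{202815} \approx -0.27265$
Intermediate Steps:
$- \frac{1329}{4507} + \frac{9}{-1166 + 1571} = \left(-1329\right) \frac{1}{4507} + \frac{9}{405} = - \frac{1329}{4507} + 9 \cdot \frac{1}{405} = - \frac{1329}{4507} + \frac{1}{45} = - \frac{55298}{202815}$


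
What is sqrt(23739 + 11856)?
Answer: 3*sqrt(3955) ≈ 188.67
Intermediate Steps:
sqrt(23739 + 11856) = sqrt(35595) = 3*sqrt(3955)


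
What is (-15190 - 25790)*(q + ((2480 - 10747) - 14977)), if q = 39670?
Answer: -673137480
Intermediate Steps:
(-15190 - 25790)*(q + ((2480 - 10747) - 14977)) = (-15190 - 25790)*(39670 + ((2480 - 10747) - 14977)) = -40980*(39670 + (-8267 - 14977)) = -40980*(39670 - 23244) = -40980*16426 = -673137480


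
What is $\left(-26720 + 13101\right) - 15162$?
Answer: $-28781$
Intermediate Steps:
$\left(-26720 + 13101\right) - 15162 = -13619 - 15162 = -28781$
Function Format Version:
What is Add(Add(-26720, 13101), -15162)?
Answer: -28781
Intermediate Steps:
Add(Add(-26720, 13101), -15162) = Add(-13619, -15162) = -28781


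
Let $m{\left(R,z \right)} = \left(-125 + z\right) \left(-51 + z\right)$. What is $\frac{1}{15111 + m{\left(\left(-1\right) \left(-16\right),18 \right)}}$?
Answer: $\frac{1}{18642} \approx 5.3642 \cdot 10^{-5}$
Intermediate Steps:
$\frac{1}{15111 + m{\left(\left(-1\right) \left(-16\right),18 \right)}} = \frac{1}{15111 + \left(6375 + 18^{2} - 3168\right)} = \frac{1}{15111 + \left(6375 + 324 - 3168\right)} = \frac{1}{15111 + 3531} = \frac{1}{18642}$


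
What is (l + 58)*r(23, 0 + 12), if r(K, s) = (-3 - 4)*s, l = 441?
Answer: -41916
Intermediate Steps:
r(K, s) = -7*s
(l + 58)*r(23, 0 + 12) = (441 + 58)*(-7*(0 + 12)) = 499*(-7*12) = 499*(-84) = -41916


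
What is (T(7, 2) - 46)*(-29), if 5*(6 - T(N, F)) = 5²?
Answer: 1305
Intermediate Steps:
T(N, F) = 1 (T(N, F) = 6 - ⅕*5² = 6 - ⅕*25 = 6 - 5 = 1)
(T(7, 2) - 46)*(-29) = (1 - 46)*(-29) = -45*(-29) = 1305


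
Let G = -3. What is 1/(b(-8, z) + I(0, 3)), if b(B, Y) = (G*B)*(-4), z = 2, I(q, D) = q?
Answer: -1/96 ≈ -0.010417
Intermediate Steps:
b(B, Y) = 12*B (b(B, Y) = -3*B*(-4) = 12*B)
1/(b(-8, z) + I(0, 3)) = 1/(12*(-8) + 0) = 1/(-96 + 0) = 1/(-96) = -1/96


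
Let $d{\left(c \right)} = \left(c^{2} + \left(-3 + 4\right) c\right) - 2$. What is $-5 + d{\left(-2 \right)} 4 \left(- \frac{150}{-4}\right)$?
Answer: $-5$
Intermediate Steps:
$d{\left(c \right)} = -2 + c + c^{2}$ ($d{\left(c \right)} = \left(c^{2} + 1 c\right) - 2 = \left(c^{2} + c\right) - 2 = \left(c + c^{2}\right) - 2 = -2 + c + c^{2}$)
$-5 + d{\left(-2 \right)} 4 \left(- \frac{150}{-4}\right) = -5 + \left(-2 - 2 + \left(-2\right)^{2}\right) 4 \left(- \frac{150}{-4}\right) = -5 + \left(-2 - 2 + 4\right) 4 \left(\left(-150\right) \left(- \frac{1}{4}\right)\right) = -5 + 0 \cdot 4 \cdot \frac{75}{2} = -5 + 0 \cdot \frac{75}{2} = -5 + 0 = -5$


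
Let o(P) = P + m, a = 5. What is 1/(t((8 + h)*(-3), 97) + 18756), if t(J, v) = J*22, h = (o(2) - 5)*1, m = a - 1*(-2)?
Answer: 1/17964 ≈ 5.5667e-5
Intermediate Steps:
m = 7 (m = 5 - 1*(-2) = 5 + 2 = 7)
o(P) = 7 + P (o(P) = P + 7 = 7 + P)
h = 4 (h = ((7 + 2) - 5)*1 = (9 - 5)*1 = 4*1 = 4)
t(J, v) = 22*J
1/(t((8 + h)*(-3), 97) + 18756) = 1/(22*((8 + 4)*(-3)) + 18756) = 1/(22*(12*(-3)) + 18756) = 1/(22*(-36) + 18756) = 1/(-792 + 18756) = 1/17964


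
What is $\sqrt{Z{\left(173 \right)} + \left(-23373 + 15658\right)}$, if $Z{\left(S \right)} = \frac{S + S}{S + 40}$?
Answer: $\frac{i \sqrt{349948137}}{213} \approx 87.826 i$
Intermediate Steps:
$Z{\left(S \right)} = \frac{2 S}{40 + S}$
$\sqrt{Z{\left(173 \right)} + \left(-23373 + 15658\right)} = \sqrt{2 \cdot 173 \frac{1}{40 + 173} + \left(-23373 + 15658\right)} = \sqrt{2 \cdot 173 \cdot \frac{1}{213} - 7715} = \sqrt{\frac{346}{213} - 7715} = \sqrt{- \frac{1642949}{213}} = \frac{i \sqrt{349948137}}{213}$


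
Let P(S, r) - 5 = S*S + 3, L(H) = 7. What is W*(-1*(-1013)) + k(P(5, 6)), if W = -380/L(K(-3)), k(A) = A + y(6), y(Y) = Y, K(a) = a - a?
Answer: -384667/7 ≈ -54952.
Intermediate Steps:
K(a) = 0
P(S, r) = 8 + S**2 (P(S, r) = 5 + (S*S + 3) = 5 + (S**2 + 3) = 5 + (3 + S**2) = 8 + S**2)
k(A) = 6 + A (k(A) = A + 6 = 6 + A)
W = -380/7 ≈ -54.286
W*(-1*(-1013)) + k(P(5, 6)) = -(-380)*(-1013)/7 + (6 + (8 + 5**2)) = -380/7*1013 + (6 + (8 + 25)) = -384940/7 + (6 + 33) = -384940/7 + 39 = -384667/7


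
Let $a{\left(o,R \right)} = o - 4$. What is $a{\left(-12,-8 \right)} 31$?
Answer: $-496$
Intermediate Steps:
$a{\left(o,R \right)} = -4 + o$
$a{\left(-12,-8 \right)} 31 = \left(-4 - 12\right) 31 = \left(-16\right) 31 = -496$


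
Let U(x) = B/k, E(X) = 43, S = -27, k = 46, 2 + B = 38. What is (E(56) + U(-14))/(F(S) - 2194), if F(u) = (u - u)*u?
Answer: -1007/50462 ≈ -0.019956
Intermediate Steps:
B = 36 (B = -2 + 38 = 36)
U(x) = 18/23 (U(x) = 36/46 = 36*(1/46) = 18/23)
F(u) = 0 (F(u) = 0*u = 0)
(E(56) + U(-14))/(F(S) - 2194) = (43 + 18/23)/(0 - 2194) = (1007/23)/(-2194) = (1007/23)*(-1/2194) = -1007/50462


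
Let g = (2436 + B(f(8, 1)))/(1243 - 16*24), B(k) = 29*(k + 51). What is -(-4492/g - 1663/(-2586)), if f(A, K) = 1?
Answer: 623240821/637449 ≈ 977.71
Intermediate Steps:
B(k) = 1479 + 29*k (B(k) = 29*(51 + k) = 1479 + 29*k)
g = 3944/859 (g = (2436 + (1479 + 29*1))/(1243 - 16*24) = (2436 + (1479 + 29))/(1243 - 384) = (2436 + 1508)/859 = 3944*(1/859) = 3944/859 ≈ 4.5914)
-(-4492/g - 1663/(-2586)) = -(-4492/3944/859 - 1663/(-2586)) = -(-4492*859/3944 - 1663*(-1/2586)) = -(-964657/986 + 1663/2586) = -1*(-623240821/637449) = 623240821/637449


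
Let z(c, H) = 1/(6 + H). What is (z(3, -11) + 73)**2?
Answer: 132496/25 ≈ 5299.8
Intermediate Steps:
(z(3, -11) + 73)**2 = (1/(6 - 11) + 73)**2 = (1/(-5) + 73)**2 = (-1/5 + 73)**2 = (364/5)**2 = 132496/25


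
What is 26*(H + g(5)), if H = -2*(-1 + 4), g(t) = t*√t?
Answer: -156 + 130*√5 ≈ 134.69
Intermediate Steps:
g(t) = t^(3/2)
H = -6 (H = -2*3 = -6)
26*(H + g(5)) = 26*(-6 + 5^(3/2)) = 26*(-6 + 5*√5) = -156 + 130*√5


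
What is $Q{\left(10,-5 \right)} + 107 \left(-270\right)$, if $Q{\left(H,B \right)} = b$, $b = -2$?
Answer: $-28892$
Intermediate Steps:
$Q{\left(H,B \right)} = -2$
$Q{\left(10,-5 \right)} + 107 \left(-270\right) = -2 + 107 \left(-270\right) = -2 - 28890 = -28892$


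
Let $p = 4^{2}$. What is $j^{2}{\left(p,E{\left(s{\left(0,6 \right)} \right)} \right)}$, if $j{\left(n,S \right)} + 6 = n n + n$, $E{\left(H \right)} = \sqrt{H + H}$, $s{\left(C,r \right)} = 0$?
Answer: $70756$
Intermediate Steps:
$E{\left(H \right)} = \sqrt{2} \sqrt{H}$ ($E{\left(H \right)} = \sqrt{2 H} = \sqrt{2} \sqrt{H}$)
$p = 16$
$j{\left(n,S \right)} = -6 + n + n^{2}$ ($j{\left(n,S \right)} = -6 + \left(n n + n\right) = -6 + \left(n^{2} + n\right) = -6 + \left(n + n^{2}\right) = -6 + n + n^{2}$)
$j^{2}{\left(p,E{\left(s{\left(0,6 \right)} \right)} \right)} = \left(-6 + 16 + 16^{2}\right)^{2} = \left(-6 + 16 + 256\right)^{2} = 266^{2} = 70756$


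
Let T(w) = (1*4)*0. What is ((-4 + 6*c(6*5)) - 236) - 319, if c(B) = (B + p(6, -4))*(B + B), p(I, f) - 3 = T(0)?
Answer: 11321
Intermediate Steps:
T(w) = 0 (T(w) = 4*0 = 0)
p(I, f) = 3 (p(I, f) = 3 + 0 = 3)
c(B) = 2*B*(3 + B) (c(B) = (B + 3)*(B + B) = (3 + B)*(2*B) = 2*B*(3 + B))
((-4 + 6*c(6*5)) - 236) - 319 = ((-4 + 6*(2*(6*5)*(3 + 6*5))) - 236) - 319 = ((-4 + 6*(2*30*(3 + 30))) - 236) - 319 = ((-4 + 6*(2*30*33)) - 236) - 319 = ((-4 + 6*1980) - 236) - 319 = ((-4 + 11880) - 236) - 319 = (11876 - 236) - 319 = 11640 - 319 = 11321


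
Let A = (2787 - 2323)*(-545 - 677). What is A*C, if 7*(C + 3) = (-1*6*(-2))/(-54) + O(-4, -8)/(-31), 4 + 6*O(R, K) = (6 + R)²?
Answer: 108298528/63 ≈ 1.7190e+6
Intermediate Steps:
O(R, K) = -⅔ + (6 + R)²/6
A = -567008 (A = 464*(-1222) = -567008)
C = -191/63 (C = -3 + ((-1*6*(-2))/(-54) + (-⅔ + (6 - 4)²/6)/(-31))/7 = -3 + (-6*(-2)*(-1/54) + (-⅔ + (⅙)*2²)*(-1/31))/7 = -3 + (12*(-1/54) + (-⅔ + (⅙)*4)*(-1/31))/7 = -3 + (-2/9 + (-⅔ + ⅔)*(-1/31))/7 = -3 + (-2/9 + 0*(-1/31))/7 = -3 + (-2/9 + 0)/7 = -3 + (⅐)*(-2/9) = -3 - 2/63 = -191/63 ≈ -3.0317)
A*C = -567008*(-191/63) = 108298528/63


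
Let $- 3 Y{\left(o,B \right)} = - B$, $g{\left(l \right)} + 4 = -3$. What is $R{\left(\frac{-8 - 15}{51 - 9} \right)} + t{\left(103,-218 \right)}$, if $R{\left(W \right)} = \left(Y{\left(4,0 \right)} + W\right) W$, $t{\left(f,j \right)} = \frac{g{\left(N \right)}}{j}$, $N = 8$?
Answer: $\frac{63835}{192276} \approx 0.332$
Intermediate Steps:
$g{\left(l \right)} = -7$ ($g{\left(l \right)} = -4 - 3 = -7$)
$Y{\left(o,B \right)} = \frac{B}{3}$ ($Y{\left(o,B \right)} = - \frac{\left(-1\right) B}{3} = \frac{B}{3}$)
$t{\left(f,j \right)} = - \frac{7}{j}$
$R{\left(W \right)} = W^{2}$ ($R{\left(W \right)} = \left(\frac{1}{3} \cdot 0 + W\right) W = \left(0 + W\right) W = W W = W^{2}$)
$R{\left(\frac{-8 - 15}{51 - 9} \right)} + t{\left(103,-218 \right)} = \left(\frac{-8 - 15}{51 - 9}\right)^{2} - \frac{7}{-218} = \left(- \frac{23}{42}\right)^{2} - - \frac{7}{218} = \left(\left(-23\right) \frac{1}{42}\right)^{2} + \frac{7}{218} = \left(- \frac{23}{42}\right)^{2} + \frac{7}{218} = \frac{529}{1764} + \frac{7}{218} = \frac{63835}{192276}$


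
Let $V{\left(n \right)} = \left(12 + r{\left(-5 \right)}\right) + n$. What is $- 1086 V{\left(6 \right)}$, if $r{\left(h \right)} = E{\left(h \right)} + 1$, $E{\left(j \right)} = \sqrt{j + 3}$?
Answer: $-20634 - 1086 i \sqrt{2} \approx -20634.0 - 1535.8 i$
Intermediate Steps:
$E{\left(j \right)} = \sqrt{3 + j}$
$r{\left(h \right)} = 1 + \sqrt{3 + h}$ ($r{\left(h \right)} = \sqrt{3 + h} + 1 = 1 + \sqrt{3 + h}$)
$V{\left(n \right)} = 13 + n + i \sqrt{2}$ ($V{\left(n \right)} = \left(12 + \left(1 + \sqrt{3 - 5}\right)\right) + n = \left(12 + \left(1 + \sqrt{-2}\right)\right) + n = \left(12 + \left(1 + i \sqrt{2}\right)\right) + n = \left(13 + i \sqrt{2}\right) + n = 13 + n + i \sqrt{2}$)
$- 1086 V{\left(6 \right)} = - 1086 \left(13 + 6 + i \sqrt{2}\right) = - 1086 \left(19 + i \sqrt{2}\right) = -20634 - 1086 i \sqrt{2}$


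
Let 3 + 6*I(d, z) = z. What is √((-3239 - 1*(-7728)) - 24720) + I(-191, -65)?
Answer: -34/3 + I*√20231 ≈ -11.333 + 142.24*I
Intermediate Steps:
I(d, z) = -½ + z/6
√((-3239 - 1*(-7728)) - 24720) + I(-191, -65) = √((-3239 - 1*(-7728)) - 24720) + (-½ + (⅙)*(-65)) = √((-3239 + 7728) - 24720) + (-½ - 65/6) = √(4489 - 24720) - 34/3 = √(-20231) - 34/3 = I*√20231 - 34/3 = -34/3 + I*√20231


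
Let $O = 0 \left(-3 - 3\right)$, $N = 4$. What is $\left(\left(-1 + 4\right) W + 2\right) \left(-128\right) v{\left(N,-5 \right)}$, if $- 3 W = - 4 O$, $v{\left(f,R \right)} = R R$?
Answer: $-6400$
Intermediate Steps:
$O = 0$ ($O = 0 \left(-6\right) = 0$)
$v{\left(f,R \right)} = R^{2}$
$W = 0$ ($W = - \frac{\left(-4\right) 0}{3} = \left(- \frac{1}{3}\right) 0 = 0$)
$\left(\left(-1 + 4\right) W + 2\right) \left(-128\right) v{\left(N,-5 \right)} = \left(\left(-1 + 4\right) 0 + 2\right) \left(-128\right) \left(-5\right)^{2} = \left(3 \cdot 0 + 2\right) \left(-128\right) 25 = \left(0 + 2\right) \left(-128\right) 25 = 2 \left(-128\right) 25 = \left(-256\right) 25 = -6400$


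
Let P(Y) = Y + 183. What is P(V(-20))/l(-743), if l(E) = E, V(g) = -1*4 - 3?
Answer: -176/743 ≈ -0.23688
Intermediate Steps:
V(g) = -7 (V(g) = -4 - 3 = -7)
P(Y) = 183 + Y
P(V(-20))/l(-743) = (183 - 7)/(-743) = 176*(-1/743) = -176/743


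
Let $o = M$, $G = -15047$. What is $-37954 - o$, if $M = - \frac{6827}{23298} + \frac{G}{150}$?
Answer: $- \frac{11023854562}{291225} \approx -37853.0$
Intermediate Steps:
$M = - \frac{29299088}{291225}$ ($M = - \frac{6827}{23298} - \frac{15047}{150} = - \frac{29299088}{291225} \approx -100.61$)
$o = - \frac{29299088}{291225} \approx -100.61$
$-37954 - o = -37954 - - \frac{29299088}{291225} = -37954 + \frac{29299088}{291225} = - \frac{11023854562}{291225}$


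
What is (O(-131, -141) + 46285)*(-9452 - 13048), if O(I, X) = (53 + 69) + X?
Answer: -1040985000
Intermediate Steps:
O(I, X) = 122 + X
(O(-131, -141) + 46285)*(-9452 - 13048) = ((122 - 141) + 46285)*(-9452 - 13048) = (-19 + 46285)*(-22500) = 46266*(-22500) = -1040985000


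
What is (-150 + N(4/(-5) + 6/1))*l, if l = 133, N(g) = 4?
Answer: -19418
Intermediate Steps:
(-150 + N(4/(-5) + 6/1))*l = (-150 + 4)*133 = -146*133 = -19418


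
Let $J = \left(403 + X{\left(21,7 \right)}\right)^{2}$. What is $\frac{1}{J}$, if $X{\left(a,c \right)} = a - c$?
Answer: $\frac{1}{173889} \approx 5.7508 \cdot 10^{-6}$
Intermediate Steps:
$J = 173889$ ($J = \left(403 + \left(21 - 7\right)\right)^{2} = \left(403 + 14\right)^{2} = 417^{2} = 173889$)
$\frac{1}{J} = \frac{1}{173889}$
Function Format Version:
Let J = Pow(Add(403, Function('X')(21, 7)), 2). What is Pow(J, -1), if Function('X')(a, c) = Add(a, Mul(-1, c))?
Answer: Rational(1, 173889) ≈ 5.7508e-6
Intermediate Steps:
J = 173889 (J = Pow(Add(403, Add(21, Mul(-1, 7))), 2) = Pow(Add(403, Add(21, -7)), 2) = Pow(Add(403, 14), 2) = Pow(417, 2) = 173889)
Pow(J, -1) = Pow(173889, -1) = Rational(1, 173889)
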